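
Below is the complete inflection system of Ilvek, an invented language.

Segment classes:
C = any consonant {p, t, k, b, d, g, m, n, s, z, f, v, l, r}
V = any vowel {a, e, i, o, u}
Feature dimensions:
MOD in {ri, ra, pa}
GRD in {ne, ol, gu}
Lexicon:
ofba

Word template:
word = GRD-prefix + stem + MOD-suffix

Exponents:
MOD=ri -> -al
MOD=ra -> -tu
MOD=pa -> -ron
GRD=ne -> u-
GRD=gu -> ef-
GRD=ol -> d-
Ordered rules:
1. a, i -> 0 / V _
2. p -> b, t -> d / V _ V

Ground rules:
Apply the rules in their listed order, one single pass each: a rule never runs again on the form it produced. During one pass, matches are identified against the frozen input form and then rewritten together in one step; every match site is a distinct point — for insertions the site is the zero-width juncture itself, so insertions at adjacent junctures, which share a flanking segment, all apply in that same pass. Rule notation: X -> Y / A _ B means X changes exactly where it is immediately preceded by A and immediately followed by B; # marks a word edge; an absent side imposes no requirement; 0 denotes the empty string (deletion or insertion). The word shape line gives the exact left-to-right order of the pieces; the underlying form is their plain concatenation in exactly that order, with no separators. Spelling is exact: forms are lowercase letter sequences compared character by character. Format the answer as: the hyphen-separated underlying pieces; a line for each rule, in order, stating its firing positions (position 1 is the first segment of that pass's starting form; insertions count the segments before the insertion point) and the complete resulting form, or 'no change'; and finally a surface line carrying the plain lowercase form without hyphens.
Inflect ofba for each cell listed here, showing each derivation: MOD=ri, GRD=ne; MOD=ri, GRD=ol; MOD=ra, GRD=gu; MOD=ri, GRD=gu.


cell MOD=ri, GRD=ne:
underlying: u-ofba-al
1. a, i -> 0 / V _: fires at position(s) 6: uofbal
2. p -> b, t -> d / V _ V: no change
surface: uofbal

cell MOD=ri, GRD=ol:
underlying: d-ofba-al
1. a, i -> 0 / V _: fires at position(s) 6: dofbal
2. p -> b, t -> d / V _ V: no change
surface: dofbal

cell MOD=ra, GRD=gu:
underlying: ef-ofba-tu
1. a, i -> 0 / V _: no change
2. p -> b, t -> d / V _ V: fires at position(s) 7: efofbadu
surface: efofbadu

cell MOD=ri, GRD=gu:
underlying: ef-ofba-al
1. a, i -> 0 / V _: fires at position(s) 7: efofbal
2. p -> b, t -> d / V _ V: no change
surface: efofbal


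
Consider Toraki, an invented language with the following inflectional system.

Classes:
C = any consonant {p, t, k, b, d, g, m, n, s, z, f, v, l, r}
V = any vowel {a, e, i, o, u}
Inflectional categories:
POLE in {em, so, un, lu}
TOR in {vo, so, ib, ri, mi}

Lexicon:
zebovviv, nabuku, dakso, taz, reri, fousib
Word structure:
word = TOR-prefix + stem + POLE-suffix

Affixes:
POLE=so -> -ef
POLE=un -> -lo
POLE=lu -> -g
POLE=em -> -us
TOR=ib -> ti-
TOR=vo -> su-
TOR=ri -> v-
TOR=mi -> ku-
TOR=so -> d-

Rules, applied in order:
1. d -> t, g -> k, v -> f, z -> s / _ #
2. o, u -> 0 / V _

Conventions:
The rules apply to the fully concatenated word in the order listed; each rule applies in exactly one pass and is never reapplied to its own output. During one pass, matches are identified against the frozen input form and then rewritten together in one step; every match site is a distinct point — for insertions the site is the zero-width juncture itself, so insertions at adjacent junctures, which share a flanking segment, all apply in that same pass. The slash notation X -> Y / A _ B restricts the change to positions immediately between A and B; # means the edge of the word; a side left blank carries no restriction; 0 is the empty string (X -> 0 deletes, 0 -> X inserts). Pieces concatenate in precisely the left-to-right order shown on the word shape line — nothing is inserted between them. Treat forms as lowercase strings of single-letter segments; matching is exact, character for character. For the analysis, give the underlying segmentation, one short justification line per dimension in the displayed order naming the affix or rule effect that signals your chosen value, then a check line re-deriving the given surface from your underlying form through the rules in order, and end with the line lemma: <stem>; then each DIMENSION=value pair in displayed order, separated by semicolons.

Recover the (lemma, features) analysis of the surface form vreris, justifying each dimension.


underlying: v-reri-us
POLE=em - signalled by the affix -us
TOR=ri - signalled by the affix v-
check: vrerius -> vrerius -> vreris
lemma: reri; POLE=em; TOR=ri


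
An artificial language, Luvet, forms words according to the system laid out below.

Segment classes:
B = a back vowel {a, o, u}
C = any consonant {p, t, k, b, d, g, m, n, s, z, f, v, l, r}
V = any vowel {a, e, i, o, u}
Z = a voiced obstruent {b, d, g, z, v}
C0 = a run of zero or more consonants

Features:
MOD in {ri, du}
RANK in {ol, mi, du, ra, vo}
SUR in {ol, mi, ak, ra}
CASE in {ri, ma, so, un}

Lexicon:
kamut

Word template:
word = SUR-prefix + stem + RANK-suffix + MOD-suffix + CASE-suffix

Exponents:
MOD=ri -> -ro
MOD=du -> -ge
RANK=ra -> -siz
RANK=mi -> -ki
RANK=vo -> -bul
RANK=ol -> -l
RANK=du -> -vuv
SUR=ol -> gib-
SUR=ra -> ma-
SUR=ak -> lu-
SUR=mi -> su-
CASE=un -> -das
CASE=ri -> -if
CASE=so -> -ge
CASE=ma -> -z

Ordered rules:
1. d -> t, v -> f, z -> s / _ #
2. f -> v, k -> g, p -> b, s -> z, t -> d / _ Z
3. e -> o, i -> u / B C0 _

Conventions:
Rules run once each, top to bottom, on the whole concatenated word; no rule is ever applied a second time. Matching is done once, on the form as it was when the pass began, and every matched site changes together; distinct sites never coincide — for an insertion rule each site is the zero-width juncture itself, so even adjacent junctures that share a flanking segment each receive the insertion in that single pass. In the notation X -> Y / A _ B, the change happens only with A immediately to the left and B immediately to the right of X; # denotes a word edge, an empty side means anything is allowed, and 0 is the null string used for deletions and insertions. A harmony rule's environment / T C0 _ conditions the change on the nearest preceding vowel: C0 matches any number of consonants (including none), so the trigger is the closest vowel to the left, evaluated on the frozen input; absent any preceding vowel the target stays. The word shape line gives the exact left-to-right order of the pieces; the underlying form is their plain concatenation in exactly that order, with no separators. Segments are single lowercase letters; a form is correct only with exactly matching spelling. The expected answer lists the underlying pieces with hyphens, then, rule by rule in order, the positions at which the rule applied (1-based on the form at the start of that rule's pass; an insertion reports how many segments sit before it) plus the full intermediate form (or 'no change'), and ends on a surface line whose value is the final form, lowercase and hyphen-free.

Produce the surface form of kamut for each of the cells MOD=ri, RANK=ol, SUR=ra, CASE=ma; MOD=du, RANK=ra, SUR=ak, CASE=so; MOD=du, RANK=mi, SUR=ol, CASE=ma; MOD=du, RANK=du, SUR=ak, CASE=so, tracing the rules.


cell MOD=ri, RANK=ol, SUR=ra, CASE=ma:
underlying: ma-kamut-l-ro-z
1. d -> t, v -> f, z -> s / _ #: fires at position(s) 11: makamutlros
2. f -> v, k -> g, p -> b, s -> z, t -> d / _ Z: no change
3. e -> o, i -> u / B C0 _: no change
surface: makamutlros

cell MOD=du, RANK=ra, SUR=ak, CASE=so:
underlying: lu-kamut-siz-ge-ge
1. d -> t, v -> f, z -> s / _ #: no change
2. f -> v, k -> g, p -> b, s -> z, t -> d / _ Z: no change
3. e -> o, i -> u / B C0 _: fires at position(s) 9: lukamutsuzgege
surface: lukamutsuzgege

cell MOD=du, RANK=mi, SUR=ol, CASE=ma:
underlying: gib-kamut-ki-ge-z
1. d -> t, v -> f, z -> s / _ #: fires at position(s) 13: gibkamutkiges
2. f -> v, k -> g, p -> b, s -> z, t -> d / _ Z: no change
3. e -> o, i -> u / B C0 _: fires at position(s) 10: gibkamutkuges
surface: gibkamutkuges

cell MOD=du, RANK=du, SUR=ak, CASE=so:
underlying: lu-kamut-vuv-ge-ge
1. d -> t, v -> f, z -> s / _ #: no change
2. f -> v, k -> g, p -> b, s -> z, t -> d / _ Z: fires at position(s) 7: lukamudvuvgege
3. e -> o, i -> u / B C0 _: fires at position(s) 12: lukamudvuvgoge
surface: lukamudvuvgoge


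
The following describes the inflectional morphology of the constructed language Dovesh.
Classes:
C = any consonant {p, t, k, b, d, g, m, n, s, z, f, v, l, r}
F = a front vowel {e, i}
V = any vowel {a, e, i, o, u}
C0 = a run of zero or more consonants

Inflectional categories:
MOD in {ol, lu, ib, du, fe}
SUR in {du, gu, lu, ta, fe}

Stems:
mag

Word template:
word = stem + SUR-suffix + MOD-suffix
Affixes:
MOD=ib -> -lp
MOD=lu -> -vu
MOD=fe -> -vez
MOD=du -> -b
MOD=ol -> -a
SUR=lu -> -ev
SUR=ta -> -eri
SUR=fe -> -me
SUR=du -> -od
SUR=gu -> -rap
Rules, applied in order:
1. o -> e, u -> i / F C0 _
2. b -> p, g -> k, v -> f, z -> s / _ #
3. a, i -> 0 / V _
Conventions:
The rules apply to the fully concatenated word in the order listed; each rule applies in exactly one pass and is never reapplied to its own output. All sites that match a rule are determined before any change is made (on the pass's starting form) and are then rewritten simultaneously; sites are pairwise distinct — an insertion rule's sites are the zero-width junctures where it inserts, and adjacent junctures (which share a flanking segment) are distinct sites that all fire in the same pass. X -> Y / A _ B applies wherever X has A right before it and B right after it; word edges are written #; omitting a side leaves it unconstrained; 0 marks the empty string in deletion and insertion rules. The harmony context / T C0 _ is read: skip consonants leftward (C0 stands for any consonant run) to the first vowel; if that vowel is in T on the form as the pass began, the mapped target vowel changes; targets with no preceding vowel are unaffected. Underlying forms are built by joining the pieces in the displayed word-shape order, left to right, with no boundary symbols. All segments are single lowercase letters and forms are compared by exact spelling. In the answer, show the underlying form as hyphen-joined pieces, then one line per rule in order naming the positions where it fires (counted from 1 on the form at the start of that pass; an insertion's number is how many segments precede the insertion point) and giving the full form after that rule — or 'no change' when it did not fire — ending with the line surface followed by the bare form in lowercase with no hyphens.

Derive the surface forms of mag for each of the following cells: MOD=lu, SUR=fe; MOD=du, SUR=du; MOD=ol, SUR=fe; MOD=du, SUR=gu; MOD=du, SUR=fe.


cell MOD=lu, SUR=fe:
underlying: mag-me-vu
1. o -> e, u -> i / F C0 _: fires at position(s) 7: magmevi
2. b -> p, g -> k, v -> f, z -> s / _ #: no change
3. a, i -> 0 / V _: no change
surface: magmevi

cell MOD=du, SUR=du:
underlying: mag-od-b
1. o -> e, u -> i / F C0 _: no change
2. b -> p, g -> k, v -> f, z -> s / _ #: fires at position(s) 6: magodp
3. a, i -> 0 / V _: no change
surface: magodp

cell MOD=ol, SUR=fe:
underlying: mag-me-a
1. o -> e, u -> i / F C0 _: no change
2. b -> p, g -> k, v -> f, z -> s / _ #: no change
3. a, i -> 0 / V _: fires at position(s) 6: magme
surface: magme

cell MOD=du, SUR=gu:
underlying: mag-rap-b
1. o -> e, u -> i / F C0 _: no change
2. b -> p, g -> k, v -> f, z -> s / _ #: fires at position(s) 7: magrapp
3. a, i -> 0 / V _: no change
surface: magrapp

cell MOD=du, SUR=fe:
underlying: mag-me-b
1. o -> e, u -> i / F C0 _: no change
2. b -> p, g -> k, v -> f, z -> s / _ #: fires at position(s) 6: magmep
3. a, i -> 0 / V _: no change
surface: magmep


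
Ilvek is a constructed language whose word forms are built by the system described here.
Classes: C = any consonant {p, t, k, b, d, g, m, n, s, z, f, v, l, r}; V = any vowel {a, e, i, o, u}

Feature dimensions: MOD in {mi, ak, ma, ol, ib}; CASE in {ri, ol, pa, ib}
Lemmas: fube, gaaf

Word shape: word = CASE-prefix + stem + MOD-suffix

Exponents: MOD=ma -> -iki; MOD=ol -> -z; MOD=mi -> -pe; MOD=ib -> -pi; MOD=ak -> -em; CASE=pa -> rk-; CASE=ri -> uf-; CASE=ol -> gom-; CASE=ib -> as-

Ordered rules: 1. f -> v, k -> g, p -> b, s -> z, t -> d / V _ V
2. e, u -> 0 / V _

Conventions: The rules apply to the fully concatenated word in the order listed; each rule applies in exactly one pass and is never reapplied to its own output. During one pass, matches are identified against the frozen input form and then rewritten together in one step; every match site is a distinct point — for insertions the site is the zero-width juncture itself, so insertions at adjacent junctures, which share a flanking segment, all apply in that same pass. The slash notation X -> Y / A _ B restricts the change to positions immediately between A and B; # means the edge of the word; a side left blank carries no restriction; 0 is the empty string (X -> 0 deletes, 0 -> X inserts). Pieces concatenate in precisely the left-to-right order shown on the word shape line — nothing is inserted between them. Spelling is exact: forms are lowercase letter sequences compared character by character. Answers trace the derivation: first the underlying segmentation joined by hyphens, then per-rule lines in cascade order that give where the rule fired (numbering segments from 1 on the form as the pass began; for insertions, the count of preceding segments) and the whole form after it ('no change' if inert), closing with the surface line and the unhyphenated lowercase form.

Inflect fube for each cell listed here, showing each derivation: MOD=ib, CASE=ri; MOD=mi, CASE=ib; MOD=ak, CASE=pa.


cell MOD=ib, CASE=ri:
underlying: uf-fube-pi
1. f -> v, k -> g, p -> b, s -> z, t -> d / V _ V: fires at position(s) 7: uffubebi
2. e, u -> 0 / V _: no change
surface: uffubebi

cell MOD=mi, CASE=ib:
underlying: as-fube-pe
1. f -> v, k -> g, p -> b, s -> z, t -> d / V _ V: fires at position(s) 7: asfubebe
2. e, u -> 0 / V _: no change
surface: asfubebe

cell MOD=ak, CASE=pa:
underlying: rk-fube-em
1. f -> v, k -> g, p -> b, s -> z, t -> d / V _ V: no change
2. e, u -> 0 / V _: fires at position(s) 7: rkfubem
surface: rkfubem


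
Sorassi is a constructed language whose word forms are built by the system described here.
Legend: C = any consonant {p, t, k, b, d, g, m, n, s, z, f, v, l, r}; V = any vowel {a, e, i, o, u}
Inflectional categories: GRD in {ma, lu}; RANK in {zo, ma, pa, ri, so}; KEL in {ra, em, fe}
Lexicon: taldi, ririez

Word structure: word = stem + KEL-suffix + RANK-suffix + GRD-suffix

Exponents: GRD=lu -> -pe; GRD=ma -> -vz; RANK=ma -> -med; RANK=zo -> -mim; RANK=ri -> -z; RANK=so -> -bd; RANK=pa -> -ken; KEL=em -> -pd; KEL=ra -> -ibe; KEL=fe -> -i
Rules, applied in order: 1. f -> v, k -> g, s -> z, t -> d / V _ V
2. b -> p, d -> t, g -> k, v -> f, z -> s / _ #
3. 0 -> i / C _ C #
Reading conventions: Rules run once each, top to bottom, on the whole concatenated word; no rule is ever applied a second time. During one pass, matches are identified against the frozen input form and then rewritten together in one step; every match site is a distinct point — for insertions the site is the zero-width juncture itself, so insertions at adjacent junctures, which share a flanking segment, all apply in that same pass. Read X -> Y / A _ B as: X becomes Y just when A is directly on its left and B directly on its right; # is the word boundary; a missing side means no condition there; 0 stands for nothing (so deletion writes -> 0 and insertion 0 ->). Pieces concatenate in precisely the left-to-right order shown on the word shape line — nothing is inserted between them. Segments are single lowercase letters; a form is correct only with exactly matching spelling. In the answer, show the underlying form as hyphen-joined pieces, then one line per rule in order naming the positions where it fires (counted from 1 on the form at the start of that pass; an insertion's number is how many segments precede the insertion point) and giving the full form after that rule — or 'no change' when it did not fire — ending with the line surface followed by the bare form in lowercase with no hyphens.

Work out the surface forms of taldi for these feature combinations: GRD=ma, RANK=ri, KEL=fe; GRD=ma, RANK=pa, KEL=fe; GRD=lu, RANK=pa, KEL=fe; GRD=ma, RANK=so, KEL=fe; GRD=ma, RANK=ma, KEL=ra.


cell GRD=ma, RANK=ri, KEL=fe:
underlying: taldi-i-z-vz
1. f -> v, k -> g, s -> z, t -> d / V _ V: no change
2. b -> p, d -> t, g -> k, v -> f, z -> s / _ #: fires at position(s) 9: taldiizvs
3. 0 -> i / C _ C #: inserts after position(s) 8: taldiizvis
surface: taldiizvis

cell GRD=ma, RANK=pa, KEL=fe:
underlying: taldi-i-ken-vz
1. f -> v, k -> g, s -> z, t -> d / V _ V: fires at position(s) 7: taldiigenvz
2. b -> p, d -> t, g -> k, v -> f, z -> s / _ #: fires at position(s) 11: taldiigenvs
3. 0 -> i / C _ C #: inserts after position(s) 10: taldiigenvis
surface: taldiigenvis

cell GRD=lu, RANK=pa, KEL=fe:
underlying: taldi-i-ken-pe
1. f -> v, k -> g, s -> z, t -> d / V _ V: fires at position(s) 7: taldiigenpe
2. b -> p, d -> t, g -> k, v -> f, z -> s / _ #: no change
3. 0 -> i / C _ C #: no change
surface: taldiigenpe

cell GRD=ma, RANK=so, KEL=fe:
underlying: taldi-i-bd-vz
1. f -> v, k -> g, s -> z, t -> d / V _ V: no change
2. b -> p, d -> t, g -> k, v -> f, z -> s / _ #: fires at position(s) 10: taldiibdvs
3. 0 -> i / C _ C #: inserts after position(s) 9: taldiibdvis
surface: taldiibdvis

cell GRD=ma, RANK=ma, KEL=ra:
underlying: taldi-ibe-med-vz
1. f -> v, k -> g, s -> z, t -> d / V _ V: no change
2. b -> p, d -> t, g -> k, v -> f, z -> s / _ #: fires at position(s) 13: taldiibemedvs
3. 0 -> i / C _ C #: inserts after position(s) 12: taldiibemedvis
surface: taldiibemedvis


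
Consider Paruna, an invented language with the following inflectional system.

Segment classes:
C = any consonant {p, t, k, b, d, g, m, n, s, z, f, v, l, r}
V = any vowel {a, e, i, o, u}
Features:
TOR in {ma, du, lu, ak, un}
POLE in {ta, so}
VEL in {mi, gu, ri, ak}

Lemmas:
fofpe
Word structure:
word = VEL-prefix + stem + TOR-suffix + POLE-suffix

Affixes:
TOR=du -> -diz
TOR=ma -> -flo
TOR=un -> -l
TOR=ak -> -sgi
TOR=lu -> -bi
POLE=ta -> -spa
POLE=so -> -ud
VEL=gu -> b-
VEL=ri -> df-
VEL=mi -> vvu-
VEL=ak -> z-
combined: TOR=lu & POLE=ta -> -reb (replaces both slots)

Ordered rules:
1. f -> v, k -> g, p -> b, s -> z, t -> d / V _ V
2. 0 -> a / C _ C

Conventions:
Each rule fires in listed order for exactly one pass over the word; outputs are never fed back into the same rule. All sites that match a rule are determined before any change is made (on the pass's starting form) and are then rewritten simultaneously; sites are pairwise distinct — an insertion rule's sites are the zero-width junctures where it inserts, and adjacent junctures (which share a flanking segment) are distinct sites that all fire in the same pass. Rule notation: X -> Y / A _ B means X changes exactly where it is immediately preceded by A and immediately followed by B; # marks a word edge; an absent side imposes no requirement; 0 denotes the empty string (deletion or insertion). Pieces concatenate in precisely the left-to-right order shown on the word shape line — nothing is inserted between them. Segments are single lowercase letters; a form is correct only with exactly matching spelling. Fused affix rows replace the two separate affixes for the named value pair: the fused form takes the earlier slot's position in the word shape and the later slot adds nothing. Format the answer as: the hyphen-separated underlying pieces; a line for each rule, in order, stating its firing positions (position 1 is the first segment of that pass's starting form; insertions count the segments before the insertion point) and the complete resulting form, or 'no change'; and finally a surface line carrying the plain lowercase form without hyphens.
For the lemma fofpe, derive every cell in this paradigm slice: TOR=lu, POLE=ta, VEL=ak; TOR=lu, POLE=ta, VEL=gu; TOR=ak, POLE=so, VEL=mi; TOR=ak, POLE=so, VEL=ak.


cell TOR=lu, POLE=ta, VEL=ak:
underlying: z-fofpe-reb
1. f -> v, k -> g, p -> b, s -> z, t -> d / V _ V: no change
2. 0 -> a / C _ C: inserts after position(s) 1, 4: zafofapereb
surface: zafofapereb

cell TOR=lu, POLE=ta, VEL=gu:
underlying: b-fofpe-reb
1. f -> v, k -> g, p -> b, s -> z, t -> d / V _ V: no change
2. 0 -> a / C _ C: inserts after position(s) 1, 4: bafofapereb
surface: bafofapereb

cell TOR=ak, POLE=so, VEL=mi:
underlying: vvu-fofpe-sgi-ud
1. f -> v, k -> g, p -> b, s -> z, t -> d / V _ V: fires at position(s) 4: vvuvofpesgiud
2. 0 -> a / C _ C: inserts after position(s) 1, 6, 9: vavuvofapesagiud
surface: vavuvofapesagiud

cell TOR=ak, POLE=so, VEL=ak:
underlying: z-fofpe-sgi-ud
1. f -> v, k -> g, p -> b, s -> z, t -> d / V _ V: no change
2. 0 -> a / C _ C: inserts after position(s) 1, 4, 7: zafofapesagiud
surface: zafofapesagiud


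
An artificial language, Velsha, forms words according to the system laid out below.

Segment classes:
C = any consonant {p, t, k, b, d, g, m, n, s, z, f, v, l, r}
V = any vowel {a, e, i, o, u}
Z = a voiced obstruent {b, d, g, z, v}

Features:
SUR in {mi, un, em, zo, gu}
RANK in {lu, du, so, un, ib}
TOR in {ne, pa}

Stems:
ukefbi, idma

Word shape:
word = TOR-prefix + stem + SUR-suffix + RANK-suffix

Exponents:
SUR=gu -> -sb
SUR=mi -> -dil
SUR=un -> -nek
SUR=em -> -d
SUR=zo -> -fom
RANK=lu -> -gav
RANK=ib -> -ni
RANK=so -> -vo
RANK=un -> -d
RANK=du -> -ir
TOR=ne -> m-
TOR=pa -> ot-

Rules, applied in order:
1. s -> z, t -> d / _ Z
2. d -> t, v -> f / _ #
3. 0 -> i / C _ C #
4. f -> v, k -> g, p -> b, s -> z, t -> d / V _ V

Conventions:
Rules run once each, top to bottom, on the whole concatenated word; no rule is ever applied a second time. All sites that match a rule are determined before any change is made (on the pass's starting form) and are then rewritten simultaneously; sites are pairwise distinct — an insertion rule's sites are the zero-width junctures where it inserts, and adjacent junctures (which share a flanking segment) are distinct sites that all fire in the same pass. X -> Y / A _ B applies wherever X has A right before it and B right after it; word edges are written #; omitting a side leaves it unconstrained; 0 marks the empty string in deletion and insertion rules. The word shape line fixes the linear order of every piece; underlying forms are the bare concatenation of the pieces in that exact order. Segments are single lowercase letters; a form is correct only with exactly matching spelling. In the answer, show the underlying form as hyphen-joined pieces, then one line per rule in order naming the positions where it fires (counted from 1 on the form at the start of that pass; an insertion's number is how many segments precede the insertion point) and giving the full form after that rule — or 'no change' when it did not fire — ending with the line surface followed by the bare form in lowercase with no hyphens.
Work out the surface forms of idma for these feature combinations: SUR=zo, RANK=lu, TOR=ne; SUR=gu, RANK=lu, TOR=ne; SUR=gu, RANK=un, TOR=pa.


cell SUR=zo, RANK=lu, TOR=ne:
underlying: m-idma-fom-gav
1. s -> z, t -> d / _ Z: no change
2. d -> t, v -> f / _ #: fires at position(s) 11: midmafomgaf
3. 0 -> i / C _ C #: no change
4. f -> v, k -> g, p -> b, s -> z, t -> d / V _ V: fires at position(s) 6: midmavomgaf
surface: midmavomgaf

cell SUR=gu, RANK=lu, TOR=ne:
underlying: m-idma-sb-gav
1. s -> z, t -> d / _ Z: fires at position(s) 6: midmazbgav
2. d -> t, v -> f / _ #: fires at position(s) 10: midmazbgaf
3. 0 -> i / C _ C #: no change
4. f -> v, k -> g, p -> b, s -> z, t -> d / V _ V: no change
surface: midmazbgaf

cell SUR=gu, RANK=un, TOR=pa:
underlying: ot-idma-sb-d
1. s -> z, t -> d / _ Z: fires at position(s) 7: otidmazbd
2. d -> t, v -> f / _ #: fires at position(s) 9: otidmazbt
3. 0 -> i / C _ C #: inserts after position(s) 8: otidmazbit
4. f -> v, k -> g, p -> b, s -> z, t -> d / V _ V: fires at position(s) 2: odidmazbit
surface: odidmazbit


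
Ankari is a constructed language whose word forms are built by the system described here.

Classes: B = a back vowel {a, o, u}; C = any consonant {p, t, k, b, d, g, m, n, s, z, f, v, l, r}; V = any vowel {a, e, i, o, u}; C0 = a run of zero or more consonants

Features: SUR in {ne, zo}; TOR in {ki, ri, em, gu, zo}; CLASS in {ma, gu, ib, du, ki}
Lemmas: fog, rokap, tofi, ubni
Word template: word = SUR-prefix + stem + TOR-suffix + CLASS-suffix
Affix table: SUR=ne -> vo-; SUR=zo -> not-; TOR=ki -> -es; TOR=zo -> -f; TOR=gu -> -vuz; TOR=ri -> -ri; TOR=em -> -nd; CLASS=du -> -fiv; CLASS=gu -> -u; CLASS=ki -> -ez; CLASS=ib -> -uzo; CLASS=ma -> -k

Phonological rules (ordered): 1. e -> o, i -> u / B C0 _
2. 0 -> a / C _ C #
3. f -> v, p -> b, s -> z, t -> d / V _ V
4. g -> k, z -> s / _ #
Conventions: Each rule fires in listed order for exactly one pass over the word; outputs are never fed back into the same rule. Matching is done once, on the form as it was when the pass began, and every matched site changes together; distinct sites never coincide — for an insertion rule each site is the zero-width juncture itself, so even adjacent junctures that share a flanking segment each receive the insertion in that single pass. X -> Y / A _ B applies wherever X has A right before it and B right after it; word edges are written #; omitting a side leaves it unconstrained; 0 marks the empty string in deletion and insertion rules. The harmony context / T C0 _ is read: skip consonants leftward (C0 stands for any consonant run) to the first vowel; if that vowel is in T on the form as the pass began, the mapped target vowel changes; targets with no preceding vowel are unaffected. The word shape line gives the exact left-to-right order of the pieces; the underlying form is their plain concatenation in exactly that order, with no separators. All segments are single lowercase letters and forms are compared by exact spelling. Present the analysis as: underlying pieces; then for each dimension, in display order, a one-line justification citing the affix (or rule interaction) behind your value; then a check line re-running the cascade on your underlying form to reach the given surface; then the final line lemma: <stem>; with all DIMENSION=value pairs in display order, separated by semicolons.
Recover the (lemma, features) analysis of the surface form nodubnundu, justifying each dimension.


underlying: not-ubni-nd-u
SUR=zo - signalled by the affix not-
TOR=em - signalled by the affix -nd
CLASS=gu - signalled by the affix -u
check: notubnindu -> notubnundu -> notubnundu -> nodubnundu -> nodubnundu
lemma: ubni; SUR=zo; TOR=em; CLASS=gu


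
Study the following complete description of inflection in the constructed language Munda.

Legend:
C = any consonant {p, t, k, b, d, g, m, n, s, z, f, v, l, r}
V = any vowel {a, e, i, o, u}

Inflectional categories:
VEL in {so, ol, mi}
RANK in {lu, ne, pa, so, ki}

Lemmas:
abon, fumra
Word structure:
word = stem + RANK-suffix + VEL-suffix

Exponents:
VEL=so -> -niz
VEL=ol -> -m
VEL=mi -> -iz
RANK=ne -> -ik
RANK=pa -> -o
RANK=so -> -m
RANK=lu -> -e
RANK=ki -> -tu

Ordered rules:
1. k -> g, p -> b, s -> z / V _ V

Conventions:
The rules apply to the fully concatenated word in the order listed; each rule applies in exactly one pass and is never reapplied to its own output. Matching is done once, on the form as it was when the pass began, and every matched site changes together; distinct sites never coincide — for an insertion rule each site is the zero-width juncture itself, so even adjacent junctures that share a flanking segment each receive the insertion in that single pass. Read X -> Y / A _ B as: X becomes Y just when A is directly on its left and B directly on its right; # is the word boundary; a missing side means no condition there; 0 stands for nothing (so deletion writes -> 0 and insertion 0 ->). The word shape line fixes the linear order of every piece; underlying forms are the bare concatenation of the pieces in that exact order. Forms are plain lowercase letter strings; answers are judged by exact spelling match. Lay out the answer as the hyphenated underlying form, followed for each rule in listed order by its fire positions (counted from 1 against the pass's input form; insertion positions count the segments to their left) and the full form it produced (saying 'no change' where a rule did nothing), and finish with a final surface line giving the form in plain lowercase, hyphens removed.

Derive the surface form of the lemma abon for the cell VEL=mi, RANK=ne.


underlying: abon-ik-iz
1. k -> g, p -> b, s -> z / V _ V: fires at position(s) 6: abonigiz
surface: abonigiz


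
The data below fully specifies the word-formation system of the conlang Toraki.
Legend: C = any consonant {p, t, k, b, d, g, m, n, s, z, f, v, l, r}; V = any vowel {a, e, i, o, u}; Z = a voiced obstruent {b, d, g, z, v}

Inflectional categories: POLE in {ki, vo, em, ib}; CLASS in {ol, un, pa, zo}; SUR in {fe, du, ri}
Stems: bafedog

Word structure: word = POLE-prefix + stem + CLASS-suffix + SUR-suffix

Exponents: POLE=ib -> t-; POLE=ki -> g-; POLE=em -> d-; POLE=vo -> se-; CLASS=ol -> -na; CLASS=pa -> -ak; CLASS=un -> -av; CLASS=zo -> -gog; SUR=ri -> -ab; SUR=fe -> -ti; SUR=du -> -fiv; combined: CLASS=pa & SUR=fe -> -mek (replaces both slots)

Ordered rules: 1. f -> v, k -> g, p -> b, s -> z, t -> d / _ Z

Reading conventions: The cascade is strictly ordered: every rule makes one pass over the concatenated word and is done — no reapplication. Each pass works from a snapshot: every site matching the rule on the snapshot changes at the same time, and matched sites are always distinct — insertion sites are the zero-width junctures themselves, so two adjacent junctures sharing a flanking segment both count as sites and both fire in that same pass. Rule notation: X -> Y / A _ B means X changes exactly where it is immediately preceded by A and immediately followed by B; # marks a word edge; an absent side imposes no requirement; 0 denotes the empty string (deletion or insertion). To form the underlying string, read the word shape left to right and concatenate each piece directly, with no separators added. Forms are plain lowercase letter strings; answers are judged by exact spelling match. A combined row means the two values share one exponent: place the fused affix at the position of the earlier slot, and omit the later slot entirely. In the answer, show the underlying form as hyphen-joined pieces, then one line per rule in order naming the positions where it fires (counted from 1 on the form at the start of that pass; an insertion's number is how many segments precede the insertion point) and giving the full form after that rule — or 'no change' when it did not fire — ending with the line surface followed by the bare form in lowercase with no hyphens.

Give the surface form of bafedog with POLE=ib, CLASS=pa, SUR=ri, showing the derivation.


underlying: t-bafedog-ak-ab
1. f -> v, k -> g, p -> b, s -> z, t -> d / _ Z: fires at position(s) 1: dbafedogakab
surface: dbafedogakab


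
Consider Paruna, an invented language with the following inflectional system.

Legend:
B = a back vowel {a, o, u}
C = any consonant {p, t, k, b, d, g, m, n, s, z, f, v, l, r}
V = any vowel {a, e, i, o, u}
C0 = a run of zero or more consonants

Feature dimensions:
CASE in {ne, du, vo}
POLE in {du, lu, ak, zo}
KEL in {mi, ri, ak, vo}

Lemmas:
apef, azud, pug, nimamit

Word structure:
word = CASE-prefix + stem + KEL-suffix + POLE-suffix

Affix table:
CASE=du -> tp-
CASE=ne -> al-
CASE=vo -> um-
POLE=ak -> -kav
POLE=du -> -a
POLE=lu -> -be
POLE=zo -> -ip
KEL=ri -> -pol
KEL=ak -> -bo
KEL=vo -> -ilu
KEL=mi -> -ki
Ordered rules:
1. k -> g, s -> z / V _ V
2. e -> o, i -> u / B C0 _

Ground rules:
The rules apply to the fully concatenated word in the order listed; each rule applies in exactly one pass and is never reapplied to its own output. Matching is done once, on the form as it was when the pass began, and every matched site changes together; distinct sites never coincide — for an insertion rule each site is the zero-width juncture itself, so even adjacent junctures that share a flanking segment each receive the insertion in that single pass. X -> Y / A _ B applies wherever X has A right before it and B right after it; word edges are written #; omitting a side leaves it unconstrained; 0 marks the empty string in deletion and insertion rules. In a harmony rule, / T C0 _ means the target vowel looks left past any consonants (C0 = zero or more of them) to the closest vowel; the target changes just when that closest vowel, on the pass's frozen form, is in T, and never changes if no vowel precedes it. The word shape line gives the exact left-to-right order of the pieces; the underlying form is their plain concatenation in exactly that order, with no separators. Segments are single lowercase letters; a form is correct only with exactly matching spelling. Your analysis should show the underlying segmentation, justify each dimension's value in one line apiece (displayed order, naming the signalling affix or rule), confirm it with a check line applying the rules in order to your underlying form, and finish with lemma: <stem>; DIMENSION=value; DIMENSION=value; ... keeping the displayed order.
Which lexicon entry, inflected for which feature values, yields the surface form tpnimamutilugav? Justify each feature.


underlying: tp-nimamit-ilu-kav
CASE=du - signalled by the affix tp-
POLE=ak - signalled by the affix -kav
KEL=vo - signalled by the affix -ilu
check: tpnimamitilukav -> tpnimamitilugav -> tpnimamutilugav
lemma: nimamit; CASE=du; POLE=ak; KEL=vo


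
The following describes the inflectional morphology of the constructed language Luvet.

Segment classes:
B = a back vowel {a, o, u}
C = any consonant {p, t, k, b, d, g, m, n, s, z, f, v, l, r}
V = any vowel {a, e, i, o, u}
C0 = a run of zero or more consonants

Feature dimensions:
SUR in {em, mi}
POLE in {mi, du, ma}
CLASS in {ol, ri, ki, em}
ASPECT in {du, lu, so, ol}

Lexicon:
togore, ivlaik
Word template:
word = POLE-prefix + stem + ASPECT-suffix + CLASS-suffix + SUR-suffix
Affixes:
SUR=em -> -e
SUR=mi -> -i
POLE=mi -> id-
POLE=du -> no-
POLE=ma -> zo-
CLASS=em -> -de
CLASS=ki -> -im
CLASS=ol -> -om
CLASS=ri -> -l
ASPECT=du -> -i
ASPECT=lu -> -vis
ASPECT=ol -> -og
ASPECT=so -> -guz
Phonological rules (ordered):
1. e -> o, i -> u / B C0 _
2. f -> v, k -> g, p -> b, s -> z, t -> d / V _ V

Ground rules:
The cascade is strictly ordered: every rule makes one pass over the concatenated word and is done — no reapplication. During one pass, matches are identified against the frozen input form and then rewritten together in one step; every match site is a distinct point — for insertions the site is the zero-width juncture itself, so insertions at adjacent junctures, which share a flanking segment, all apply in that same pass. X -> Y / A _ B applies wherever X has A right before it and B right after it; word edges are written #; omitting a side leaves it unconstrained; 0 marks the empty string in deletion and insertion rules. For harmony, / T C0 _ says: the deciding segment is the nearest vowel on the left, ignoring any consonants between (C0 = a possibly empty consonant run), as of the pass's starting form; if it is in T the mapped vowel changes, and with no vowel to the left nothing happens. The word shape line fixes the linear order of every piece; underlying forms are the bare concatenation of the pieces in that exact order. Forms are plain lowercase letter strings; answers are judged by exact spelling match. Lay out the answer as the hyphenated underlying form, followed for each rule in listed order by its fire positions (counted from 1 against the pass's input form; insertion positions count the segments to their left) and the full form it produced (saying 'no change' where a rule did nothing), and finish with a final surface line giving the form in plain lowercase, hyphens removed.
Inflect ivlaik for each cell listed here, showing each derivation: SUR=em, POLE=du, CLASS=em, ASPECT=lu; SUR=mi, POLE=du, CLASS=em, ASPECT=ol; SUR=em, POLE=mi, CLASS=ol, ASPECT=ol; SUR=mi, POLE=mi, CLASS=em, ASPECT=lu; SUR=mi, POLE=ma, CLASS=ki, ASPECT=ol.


cell SUR=em, POLE=du, CLASS=em, ASPECT=lu:
underlying: no-ivlaik-vis-de-e
1. e -> o, i -> u / B C0 _: fires at position(s) 3, 7: nouvlaukvisdee
2. f -> v, k -> g, p -> b, s -> z, t -> d / V _ V: no change
surface: nouvlaukvisdee

cell SUR=mi, POLE=du, CLASS=em, ASPECT=ol:
underlying: no-ivlaik-og-de-i
1. e -> o, i -> u / B C0 _: fires at position(s) 3, 7, 12: nouvlaukogdoi
2. f -> v, k -> g, p -> b, s -> z, t -> d / V _ V: fires at position(s) 8: nouvlaugogdoi
surface: nouvlaugogdoi

cell SUR=em, POLE=mi, CLASS=ol, ASPECT=ol:
underlying: id-ivlaik-og-om-e
1. e -> o, i -> u / B C0 _: fires at position(s) 7, 13: idivlaukogomo
2. f -> v, k -> g, p -> b, s -> z, t -> d / V _ V: fires at position(s) 8: idivlaugogomo
surface: idivlaugogomo

cell SUR=mi, POLE=mi, CLASS=em, ASPECT=lu:
underlying: id-ivlaik-vis-de-i
1. e -> o, i -> u / B C0 _: fires at position(s) 7: idivlaukvisdei
2. f -> v, k -> g, p -> b, s -> z, t -> d / V _ V: no change
surface: idivlaukvisdei

cell SUR=mi, POLE=ma, CLASS=ki, ASPECT=ol:
underlying: zo-ivlaik-og-im-i
1. e -> o, i -> u / B C0 _: fires at position(s) 3, 7, 11: zouvlaukogumi
2. f -> v, k -> g, p -> b, s -> z, t -> d / V _ V: fires at position(s) 8: zouvlaugogumi
surface: zouvlaugogumi


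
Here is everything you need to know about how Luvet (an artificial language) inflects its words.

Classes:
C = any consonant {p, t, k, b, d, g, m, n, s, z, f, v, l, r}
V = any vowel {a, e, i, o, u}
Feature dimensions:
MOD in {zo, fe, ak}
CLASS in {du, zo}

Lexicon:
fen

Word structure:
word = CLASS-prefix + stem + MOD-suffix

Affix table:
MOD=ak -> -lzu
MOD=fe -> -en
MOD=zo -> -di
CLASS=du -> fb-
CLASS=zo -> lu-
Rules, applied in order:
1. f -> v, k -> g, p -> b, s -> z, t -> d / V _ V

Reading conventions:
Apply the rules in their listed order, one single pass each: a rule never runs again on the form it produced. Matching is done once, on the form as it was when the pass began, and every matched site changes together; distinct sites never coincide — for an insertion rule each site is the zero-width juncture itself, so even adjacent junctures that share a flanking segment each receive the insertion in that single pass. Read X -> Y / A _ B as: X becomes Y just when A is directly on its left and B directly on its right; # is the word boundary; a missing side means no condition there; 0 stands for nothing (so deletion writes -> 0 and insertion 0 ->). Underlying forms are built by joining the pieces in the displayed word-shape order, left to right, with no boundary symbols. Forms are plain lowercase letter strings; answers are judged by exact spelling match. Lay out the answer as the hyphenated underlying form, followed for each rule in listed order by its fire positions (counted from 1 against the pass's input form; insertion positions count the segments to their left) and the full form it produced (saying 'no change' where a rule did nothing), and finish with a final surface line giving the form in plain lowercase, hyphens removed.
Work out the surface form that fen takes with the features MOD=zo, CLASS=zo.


underlying: lu-fen-di
1. f -> v, k -> g, p -> b, s -> z, t -> d / V _ V: fires at position(s) 3: luvendi
surface: luvendi


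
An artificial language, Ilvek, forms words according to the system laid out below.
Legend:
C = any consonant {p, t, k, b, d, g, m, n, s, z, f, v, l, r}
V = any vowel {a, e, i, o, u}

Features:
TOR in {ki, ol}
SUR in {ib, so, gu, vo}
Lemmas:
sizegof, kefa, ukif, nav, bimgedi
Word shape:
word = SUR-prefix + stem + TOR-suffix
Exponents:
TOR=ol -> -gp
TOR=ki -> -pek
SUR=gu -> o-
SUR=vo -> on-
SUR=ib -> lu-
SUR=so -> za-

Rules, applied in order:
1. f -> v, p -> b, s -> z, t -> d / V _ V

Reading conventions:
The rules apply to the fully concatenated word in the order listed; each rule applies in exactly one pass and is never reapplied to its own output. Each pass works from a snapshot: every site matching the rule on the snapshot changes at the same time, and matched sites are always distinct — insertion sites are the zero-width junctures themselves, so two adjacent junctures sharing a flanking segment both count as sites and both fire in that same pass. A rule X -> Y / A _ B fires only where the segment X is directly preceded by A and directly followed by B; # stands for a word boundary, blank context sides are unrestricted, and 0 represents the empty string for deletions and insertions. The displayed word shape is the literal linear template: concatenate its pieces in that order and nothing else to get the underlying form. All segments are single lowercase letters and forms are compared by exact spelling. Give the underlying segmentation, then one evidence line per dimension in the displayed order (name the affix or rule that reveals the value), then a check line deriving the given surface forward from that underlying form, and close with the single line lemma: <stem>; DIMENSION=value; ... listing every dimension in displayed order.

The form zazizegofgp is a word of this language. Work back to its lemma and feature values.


underlying: za-sizegof-gp
TOR=ol - signalled by the affix -gp
SUR=so - signalled by the affix za-
check: zasizegofgp -> zazizegofgp
lemma: sizegof; TOR=ol; SUR=so
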